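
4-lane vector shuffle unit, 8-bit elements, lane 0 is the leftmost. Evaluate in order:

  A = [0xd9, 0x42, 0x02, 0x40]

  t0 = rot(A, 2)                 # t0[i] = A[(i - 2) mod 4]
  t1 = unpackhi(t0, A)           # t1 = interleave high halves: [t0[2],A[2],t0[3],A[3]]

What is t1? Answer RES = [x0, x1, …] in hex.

RES = [ 0xd9  0x02  0x42  0x40 ]

→ t0 |02|40|d9|42|
→ t1 |d9|02|42|40|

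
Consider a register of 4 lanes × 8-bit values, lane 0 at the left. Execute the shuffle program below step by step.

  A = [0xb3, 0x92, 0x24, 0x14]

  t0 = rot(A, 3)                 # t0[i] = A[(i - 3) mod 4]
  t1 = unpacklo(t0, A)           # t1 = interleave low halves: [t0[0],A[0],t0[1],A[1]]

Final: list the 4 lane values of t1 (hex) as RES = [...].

RES = [ 0x92  0xb3  0x24  0x92 ]

→ t0 |92|24|14|b3|
→ t1 |92|b3|24|92|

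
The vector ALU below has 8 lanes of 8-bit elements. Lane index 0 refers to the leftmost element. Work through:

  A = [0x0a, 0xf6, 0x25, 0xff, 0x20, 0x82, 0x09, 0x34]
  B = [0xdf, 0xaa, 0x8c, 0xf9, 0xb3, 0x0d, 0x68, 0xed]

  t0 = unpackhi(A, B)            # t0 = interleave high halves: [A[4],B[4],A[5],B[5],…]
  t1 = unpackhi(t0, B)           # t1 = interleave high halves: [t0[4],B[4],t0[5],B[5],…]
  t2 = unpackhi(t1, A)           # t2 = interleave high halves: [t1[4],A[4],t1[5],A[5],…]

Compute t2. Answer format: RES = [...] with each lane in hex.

t0 = [0x20, 0xb3, 0x82, 0x0d, 0x09, 0x68, 0x34, 0xed]
t1 = [0x09, 0xb3, 0x68, 0x0d, 0x34, 0x68, 0xed, 0xed]
t2 = [0x34, 0x20, 0x68, 0x82, 0xed, 0x09, 0xed, 0x34]

RES = [0x34, 0x20, 0x68, 0x82, 0xed, 0x09, 0xed, 0x34]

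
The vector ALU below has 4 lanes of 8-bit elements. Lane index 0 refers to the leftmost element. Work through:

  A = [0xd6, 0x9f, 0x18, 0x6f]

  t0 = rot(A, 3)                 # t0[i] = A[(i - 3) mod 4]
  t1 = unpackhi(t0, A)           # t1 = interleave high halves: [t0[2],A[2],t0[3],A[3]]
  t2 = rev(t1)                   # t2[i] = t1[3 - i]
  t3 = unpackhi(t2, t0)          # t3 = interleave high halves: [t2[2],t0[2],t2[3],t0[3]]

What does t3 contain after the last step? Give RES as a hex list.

RES = [ 0x18  0x6f  0x6f  0xd6 ]

t0 = [0x9f, 0x18, 0x6f, 0xd6]
t1 = [0x6f, 0x18, 0xd6, 0x6f]
t2 = [0x6f, 0xd6, 0x18, 0x6f]
t3 = [0x18, 0x6f, 0x6f, 0xd6]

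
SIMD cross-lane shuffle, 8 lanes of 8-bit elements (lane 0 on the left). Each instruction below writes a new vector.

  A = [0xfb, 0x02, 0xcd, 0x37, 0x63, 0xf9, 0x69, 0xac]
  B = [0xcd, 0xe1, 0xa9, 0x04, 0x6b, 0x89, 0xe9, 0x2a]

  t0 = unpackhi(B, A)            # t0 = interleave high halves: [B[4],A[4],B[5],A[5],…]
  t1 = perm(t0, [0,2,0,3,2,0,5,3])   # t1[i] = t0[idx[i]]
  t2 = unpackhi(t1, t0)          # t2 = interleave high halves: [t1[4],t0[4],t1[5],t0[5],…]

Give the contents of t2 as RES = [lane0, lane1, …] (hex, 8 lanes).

RES = [ 0x89  0xe9  0x6b  0x69  0x69  0x2a  0xf9  0xac ]

t0 = [0x6b, 0x63, 0x89, 0xf9, 0xe9, 0x69, 0x2a, 0xac]
t1 = [0x6b, 0x89, 0x6b, 0xf9, 0x89, 0x6b, 0x69, 0xf9]
t2 = [0x89, 0xe9, 0x6b, 0x69, 0x69, 0x2a, 0xf9, 0xac]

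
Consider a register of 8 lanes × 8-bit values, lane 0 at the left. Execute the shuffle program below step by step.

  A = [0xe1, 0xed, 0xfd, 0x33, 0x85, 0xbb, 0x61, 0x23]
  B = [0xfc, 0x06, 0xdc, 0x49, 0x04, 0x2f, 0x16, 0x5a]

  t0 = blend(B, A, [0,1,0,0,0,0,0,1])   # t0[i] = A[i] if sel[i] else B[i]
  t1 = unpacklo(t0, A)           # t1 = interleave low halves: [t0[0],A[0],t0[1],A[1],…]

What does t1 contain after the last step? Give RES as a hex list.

t0 = [0xfc, 0xed, 0xdc, 0x49, 0x04, 0x2f, 0x16, 0x23]
t1 = [0xfc, 0xe1, 0xed, 0xed, 0xdc, 0xfd, 0x49, 0x33]

RES = [0xfc, 0xe1, 0xed, 0xed, 0xdc, 0xfd, 0x49, 0x33]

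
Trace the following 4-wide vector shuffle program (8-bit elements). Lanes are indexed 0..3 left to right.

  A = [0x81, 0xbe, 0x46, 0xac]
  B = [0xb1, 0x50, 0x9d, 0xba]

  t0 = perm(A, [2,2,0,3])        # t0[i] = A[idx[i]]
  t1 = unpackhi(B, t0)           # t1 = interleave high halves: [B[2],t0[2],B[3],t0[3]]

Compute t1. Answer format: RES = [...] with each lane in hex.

→ t0 |46|46|81|ac|
→ t1 |9d|81|ba|ac|

RES = [ 0x9d  0x81  0xba  0xac ]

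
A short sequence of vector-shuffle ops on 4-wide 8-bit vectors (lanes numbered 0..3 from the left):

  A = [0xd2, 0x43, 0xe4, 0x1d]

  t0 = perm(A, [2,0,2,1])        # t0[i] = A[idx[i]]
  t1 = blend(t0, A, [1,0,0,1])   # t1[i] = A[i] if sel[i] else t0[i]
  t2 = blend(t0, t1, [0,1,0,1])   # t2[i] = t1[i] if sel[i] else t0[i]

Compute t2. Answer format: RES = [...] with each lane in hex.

RES = [0xe4, 0xd2, 0xe4, 0x1d]

  t0: e4 d2 e4 43
  t1: d2 d2 e4 1d
  t2: e4 d2 e4 1d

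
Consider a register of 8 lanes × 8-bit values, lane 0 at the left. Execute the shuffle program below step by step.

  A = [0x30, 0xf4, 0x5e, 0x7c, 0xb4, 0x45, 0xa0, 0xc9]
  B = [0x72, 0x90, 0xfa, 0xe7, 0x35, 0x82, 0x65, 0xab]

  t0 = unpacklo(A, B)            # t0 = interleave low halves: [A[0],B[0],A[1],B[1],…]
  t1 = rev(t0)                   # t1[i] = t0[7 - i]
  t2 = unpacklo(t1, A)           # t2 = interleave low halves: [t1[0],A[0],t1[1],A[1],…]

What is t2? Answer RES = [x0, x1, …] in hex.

RES = [0xe7, 0x30, 0x7c, 0xf4, 0xfa, 0x5e, 0x5e, 0x7c]

  t0: 30 72 f4 90 5e fa 7c e7
  t1: e7 7c fa 5e 90 f4 72 30
  t2: e7 30 7c f4 fa 5e 5e 7c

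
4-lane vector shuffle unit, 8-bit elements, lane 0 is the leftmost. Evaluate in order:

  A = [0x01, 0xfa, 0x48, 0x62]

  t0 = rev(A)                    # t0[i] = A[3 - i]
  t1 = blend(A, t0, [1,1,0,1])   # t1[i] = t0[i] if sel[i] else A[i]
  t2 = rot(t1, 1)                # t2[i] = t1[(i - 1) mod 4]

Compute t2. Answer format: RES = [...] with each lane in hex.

RES = [0x01, 0x62, 0x48, 0x48]

t0 = [0x62, 0x48, 0xfa, 0x01]
t1 = [0x62, 0x48, 0x48, 0x01]
t2 = [0x01, 0x62, 0x48, 0x48]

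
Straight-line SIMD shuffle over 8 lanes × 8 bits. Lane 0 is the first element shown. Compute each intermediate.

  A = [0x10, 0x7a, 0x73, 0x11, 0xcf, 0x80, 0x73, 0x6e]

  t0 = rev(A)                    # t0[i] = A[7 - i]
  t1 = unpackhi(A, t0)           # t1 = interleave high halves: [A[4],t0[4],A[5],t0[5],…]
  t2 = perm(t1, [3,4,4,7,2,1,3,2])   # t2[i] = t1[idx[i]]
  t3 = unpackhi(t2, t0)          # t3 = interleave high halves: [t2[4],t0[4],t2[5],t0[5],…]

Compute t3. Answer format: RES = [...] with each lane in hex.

RES = [0x80, 0x11, 0x11, 0x73, 0x73, 0x7a, 0x80, 0x10]

→ t0 |6e|73|80|cf|11|73|7a|10|
→ t1 |cf|11|80|73|73|7a|6e|10|
→ t2 |73|73|73|10|80|11|73|80|
→ t3 |80|11|11|73|73|7a|80|10|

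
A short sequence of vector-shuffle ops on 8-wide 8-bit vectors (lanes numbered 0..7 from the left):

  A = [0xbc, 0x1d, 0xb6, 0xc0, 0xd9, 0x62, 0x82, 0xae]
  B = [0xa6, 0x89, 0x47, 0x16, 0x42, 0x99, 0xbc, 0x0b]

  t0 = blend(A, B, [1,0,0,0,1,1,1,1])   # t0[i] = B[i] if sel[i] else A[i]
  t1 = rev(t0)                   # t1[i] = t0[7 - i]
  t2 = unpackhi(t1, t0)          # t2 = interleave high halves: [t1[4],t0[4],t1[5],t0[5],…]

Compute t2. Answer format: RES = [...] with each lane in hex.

RES = [ 0xc0  0x42  0xb6  0x99  0x1d  0xbc  0xa6  0x0b ]

→ t0 |a6|1d|b6|c0|42|99|bc|0b|
→ t1 |0b|bc|99|42|c0|b6|1d|a6|
→ t2 |c0|42|b6|99|1d|bc|a6|0b|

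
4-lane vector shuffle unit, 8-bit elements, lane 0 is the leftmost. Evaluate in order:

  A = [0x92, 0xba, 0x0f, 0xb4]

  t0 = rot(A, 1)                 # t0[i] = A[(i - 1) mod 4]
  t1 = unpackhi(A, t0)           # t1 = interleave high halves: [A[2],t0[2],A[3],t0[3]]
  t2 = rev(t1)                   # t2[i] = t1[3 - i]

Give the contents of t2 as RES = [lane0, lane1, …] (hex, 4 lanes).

RES = [0x0f, 0xb4, 0xba, 0x0f]

t0 = [0xb4, 0x92, 0xba, 0x0f]
t1 = [0x0f, 0xba, 0xb4, 0x0f]
t2 = [0x0f, 0xb4, 0xba, 0x0f]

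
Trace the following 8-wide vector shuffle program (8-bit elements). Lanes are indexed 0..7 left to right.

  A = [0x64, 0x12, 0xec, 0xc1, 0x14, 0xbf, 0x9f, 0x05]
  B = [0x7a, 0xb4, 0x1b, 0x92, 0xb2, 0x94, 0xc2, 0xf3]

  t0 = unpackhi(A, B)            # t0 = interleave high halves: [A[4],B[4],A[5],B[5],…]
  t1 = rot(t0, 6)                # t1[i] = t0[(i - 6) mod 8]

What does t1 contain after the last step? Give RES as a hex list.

→ t0 |14|b2|bf|94|9f|c2|05|f3|
→ t1 |bf|94|9f|c2|05|f3|14|b2|

RES = [0xbf, 0x94, 0x9f, 0xc2, 0x05, 0xf3, 0x14, 0xb2]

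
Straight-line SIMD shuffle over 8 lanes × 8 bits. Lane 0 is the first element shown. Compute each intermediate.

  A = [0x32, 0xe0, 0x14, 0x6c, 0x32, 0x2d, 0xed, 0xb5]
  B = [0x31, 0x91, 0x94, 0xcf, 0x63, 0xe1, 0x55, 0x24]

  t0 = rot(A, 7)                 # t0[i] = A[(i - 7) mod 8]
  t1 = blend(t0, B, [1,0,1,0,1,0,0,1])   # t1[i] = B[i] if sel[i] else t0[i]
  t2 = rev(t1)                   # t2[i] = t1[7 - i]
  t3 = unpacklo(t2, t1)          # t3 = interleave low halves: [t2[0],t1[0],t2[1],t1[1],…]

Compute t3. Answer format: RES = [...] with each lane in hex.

RES = [0x24, 0x31, 0xb5, 0x14, 0xed, 0x94, 0x63, 0x32]

t0 = [0xe0, 0x14, 0x6c, 0x32, 0x2d, 0xed, 0xb5, 0x32]
t1 = [0x31, 0x14, 0x94, 0x32, 0x63, 0xed, 0xb5, 0x24]
t2 = [0x24, 0xb5, 0xed, 0x63, 0x32, 0x94, 0x14, 0x31]
t3 = [0x24, 0x31, 0xb5, 0x14, 0xed, 0x94, 0x63, 0x32]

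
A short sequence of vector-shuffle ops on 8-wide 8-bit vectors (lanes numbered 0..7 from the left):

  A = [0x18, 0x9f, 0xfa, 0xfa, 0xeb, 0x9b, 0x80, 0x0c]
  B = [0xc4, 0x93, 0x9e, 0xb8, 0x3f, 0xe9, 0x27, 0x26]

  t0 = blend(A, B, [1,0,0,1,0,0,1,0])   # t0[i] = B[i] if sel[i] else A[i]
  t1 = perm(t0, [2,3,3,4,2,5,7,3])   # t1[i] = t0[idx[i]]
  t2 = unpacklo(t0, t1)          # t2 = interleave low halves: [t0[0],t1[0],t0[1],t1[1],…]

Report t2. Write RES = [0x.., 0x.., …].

RES = [ 0xc4  0xfa  0x9f  0xb8  0xfa  0xb8  0xb8  0xeb ]

→ t0 |c4|9f|fa|b8|eb|9b|27|0c|
→ t1 |fa|b8|b8|eb|fa|9b|0c|b8|
→ t2 |c4|fa|9f|b8|fa|b8|b8|eb|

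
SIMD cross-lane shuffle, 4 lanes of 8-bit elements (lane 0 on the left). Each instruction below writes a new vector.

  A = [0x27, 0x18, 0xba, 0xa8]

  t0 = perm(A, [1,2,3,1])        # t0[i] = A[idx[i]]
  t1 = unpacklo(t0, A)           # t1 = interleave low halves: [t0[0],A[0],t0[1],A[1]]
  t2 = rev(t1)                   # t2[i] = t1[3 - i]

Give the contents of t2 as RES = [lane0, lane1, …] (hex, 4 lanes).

RES = [ 0x18  0xba  0x27  0x18 ]

t0 = [0x18, 0xba, 0xa8, 0x18]
t1 = [0x18, 0x27, 0xba, 0x18]
t2 = [0x18, 0xba, 0x27, 0x18]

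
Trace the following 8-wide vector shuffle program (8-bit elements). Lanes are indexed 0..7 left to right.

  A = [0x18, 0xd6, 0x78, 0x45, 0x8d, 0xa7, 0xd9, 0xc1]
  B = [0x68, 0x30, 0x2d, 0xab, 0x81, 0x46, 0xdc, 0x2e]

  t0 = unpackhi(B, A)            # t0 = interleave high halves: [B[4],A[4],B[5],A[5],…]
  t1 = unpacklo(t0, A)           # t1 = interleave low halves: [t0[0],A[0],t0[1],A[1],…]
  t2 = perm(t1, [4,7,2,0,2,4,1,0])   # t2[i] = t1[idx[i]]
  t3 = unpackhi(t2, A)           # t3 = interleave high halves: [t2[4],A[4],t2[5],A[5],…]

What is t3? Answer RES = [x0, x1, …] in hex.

  t0: 81 8d 46 a7 dc d9 2e c1
  t1: 81 18 8d d6 46 78 a7 45
  t2: 46 45 8d 81 8d 46 18 81
  t3: 8d 8d 46 a7 18 d9 81 c1

RES = [ 0x8d  0x8d  0x46  0xa7  0x18  0xd9  0x81  0xc1 ]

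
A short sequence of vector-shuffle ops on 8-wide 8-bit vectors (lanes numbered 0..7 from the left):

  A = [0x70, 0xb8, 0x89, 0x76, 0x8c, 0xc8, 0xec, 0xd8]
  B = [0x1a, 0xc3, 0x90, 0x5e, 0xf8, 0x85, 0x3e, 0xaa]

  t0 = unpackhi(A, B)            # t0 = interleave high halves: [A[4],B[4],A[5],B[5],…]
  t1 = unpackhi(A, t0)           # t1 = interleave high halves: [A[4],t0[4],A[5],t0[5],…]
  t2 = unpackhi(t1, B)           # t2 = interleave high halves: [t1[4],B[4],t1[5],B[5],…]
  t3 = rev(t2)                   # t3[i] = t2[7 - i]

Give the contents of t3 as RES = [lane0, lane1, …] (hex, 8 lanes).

RES = [ 0xaa  0xaa  0x3e  0xd8  0x85  0xd8  0xf8  0xec ]

  t0: 8c f8 c8 85 ec 3e d8 aa
  t1: 8c ec c8 3e ec d8 d8 aa
  t2: ec f8 d8 85 d8 3e aa aa
  t3: aa aa 3e d8 85 d8 f8 ec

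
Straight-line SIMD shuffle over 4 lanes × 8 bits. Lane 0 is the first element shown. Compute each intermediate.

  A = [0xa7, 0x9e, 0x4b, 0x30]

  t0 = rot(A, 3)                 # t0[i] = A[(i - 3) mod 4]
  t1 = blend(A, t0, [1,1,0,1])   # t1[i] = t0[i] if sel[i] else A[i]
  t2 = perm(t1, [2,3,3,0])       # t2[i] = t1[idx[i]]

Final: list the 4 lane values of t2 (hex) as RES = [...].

RES = [0x4b, 0xa7, 0xa7, 0x9e]

→ t0 |9e|4b|30|a7|
→ t1 |9e|4b|4b|a7|
→ t2 |4b|a7|a7|9e|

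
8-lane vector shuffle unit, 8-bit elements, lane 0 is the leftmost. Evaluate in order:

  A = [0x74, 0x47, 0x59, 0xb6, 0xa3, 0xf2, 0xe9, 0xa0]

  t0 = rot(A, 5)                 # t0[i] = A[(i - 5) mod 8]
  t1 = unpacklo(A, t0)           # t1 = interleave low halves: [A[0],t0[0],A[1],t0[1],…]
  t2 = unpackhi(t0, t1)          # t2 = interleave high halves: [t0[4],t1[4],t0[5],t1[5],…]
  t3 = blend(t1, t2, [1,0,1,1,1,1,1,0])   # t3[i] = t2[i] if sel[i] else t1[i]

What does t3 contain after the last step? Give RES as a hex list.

RES = [ 0xa0  0xb6  0x74  0xf2  0x47  0xb6  0x59  0xe9 ]

  t0: b6 a3 f2 e9 a0 74 47 59
  t1: 74 b6 47 a3 59 f2 b6 e9
  t2: a0 59 74 f2 47 b6 59 e9
  t3: a0 b6 74 f2 47 b6 59 e9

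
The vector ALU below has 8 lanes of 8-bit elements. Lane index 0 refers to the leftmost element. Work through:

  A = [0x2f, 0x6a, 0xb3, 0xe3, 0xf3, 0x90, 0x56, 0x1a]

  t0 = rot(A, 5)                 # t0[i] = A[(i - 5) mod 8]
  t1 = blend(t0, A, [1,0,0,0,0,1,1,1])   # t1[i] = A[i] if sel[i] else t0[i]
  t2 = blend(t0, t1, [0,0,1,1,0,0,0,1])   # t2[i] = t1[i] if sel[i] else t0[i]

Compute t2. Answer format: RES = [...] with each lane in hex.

  t0: e3 f3 90 56 1a 2f 6a b3
  t1: 2f f3 90 56 1a 90 56 1a
  t2: e3 f3 90 56 1a 2f 6a 1a

RES = [ 0xe3  0xf3  0x90  0x56  0x1a  0x2f  0x6a  0x1a ]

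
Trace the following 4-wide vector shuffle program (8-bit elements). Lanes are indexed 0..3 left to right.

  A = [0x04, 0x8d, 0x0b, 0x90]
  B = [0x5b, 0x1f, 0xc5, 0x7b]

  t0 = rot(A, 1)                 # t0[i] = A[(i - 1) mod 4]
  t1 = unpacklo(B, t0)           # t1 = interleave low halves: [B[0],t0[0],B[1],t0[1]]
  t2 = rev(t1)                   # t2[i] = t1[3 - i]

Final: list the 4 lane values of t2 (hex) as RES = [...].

t0 = [0x90, 0x04, 0x8d, 0x0b]
t1 = [0x5b, 0x90, 0x1f, 0x04]
t2 = [0x04, 0x1f, 0x90, 0x5b]

RES = [ 0x04  0x1f  0x90  0x5b ]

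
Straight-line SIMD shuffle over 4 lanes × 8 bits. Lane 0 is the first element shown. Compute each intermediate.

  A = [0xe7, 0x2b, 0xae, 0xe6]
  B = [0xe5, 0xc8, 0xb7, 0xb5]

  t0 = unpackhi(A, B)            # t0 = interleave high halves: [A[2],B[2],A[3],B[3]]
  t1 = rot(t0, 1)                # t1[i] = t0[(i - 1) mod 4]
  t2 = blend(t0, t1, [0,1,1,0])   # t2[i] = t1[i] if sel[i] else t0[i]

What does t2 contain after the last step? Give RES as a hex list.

→ t0 |ae|b7|e6|b5|
→ t1 |b5|ae|b7|e6|
→ t2 |ae|ae|b7|b5|

RES = [ 0xae  0xae  0xb7  0xb5 ]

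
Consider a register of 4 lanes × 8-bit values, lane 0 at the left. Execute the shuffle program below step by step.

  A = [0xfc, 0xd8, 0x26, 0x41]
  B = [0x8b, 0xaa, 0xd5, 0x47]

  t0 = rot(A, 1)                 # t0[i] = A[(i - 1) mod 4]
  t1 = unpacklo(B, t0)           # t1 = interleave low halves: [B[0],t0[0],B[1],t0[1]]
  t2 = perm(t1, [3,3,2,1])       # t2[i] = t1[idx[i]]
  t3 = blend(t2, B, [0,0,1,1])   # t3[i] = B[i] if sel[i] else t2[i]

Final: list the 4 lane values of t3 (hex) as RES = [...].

RES = [ 0xfc  0xfc  0xd5  0x47 ]

  t0: 41 fc d8 26
  t1: 8b 41 aa fc
  t2: fc fc aa 41
  t3: fc fc d5 47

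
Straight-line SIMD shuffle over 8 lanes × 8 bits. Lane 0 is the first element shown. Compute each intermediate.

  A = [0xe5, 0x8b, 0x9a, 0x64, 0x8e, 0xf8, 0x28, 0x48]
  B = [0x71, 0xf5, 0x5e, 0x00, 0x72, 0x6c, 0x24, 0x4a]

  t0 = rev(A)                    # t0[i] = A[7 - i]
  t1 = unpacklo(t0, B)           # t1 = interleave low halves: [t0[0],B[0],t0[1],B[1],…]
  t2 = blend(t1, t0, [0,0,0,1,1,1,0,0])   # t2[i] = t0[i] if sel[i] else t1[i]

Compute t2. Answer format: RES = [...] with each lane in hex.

  t0: 48 28 f8 8e 64 9a 8b e5
  t1: 48 71 28 f5 f8 5e 8e 00
  t2: 48 71 28 8e 64 9a 8e 00

RES = [0x48, 0x71, 0x28, 0x8e, 0x64, 0x9a, 0x8e, 0x00]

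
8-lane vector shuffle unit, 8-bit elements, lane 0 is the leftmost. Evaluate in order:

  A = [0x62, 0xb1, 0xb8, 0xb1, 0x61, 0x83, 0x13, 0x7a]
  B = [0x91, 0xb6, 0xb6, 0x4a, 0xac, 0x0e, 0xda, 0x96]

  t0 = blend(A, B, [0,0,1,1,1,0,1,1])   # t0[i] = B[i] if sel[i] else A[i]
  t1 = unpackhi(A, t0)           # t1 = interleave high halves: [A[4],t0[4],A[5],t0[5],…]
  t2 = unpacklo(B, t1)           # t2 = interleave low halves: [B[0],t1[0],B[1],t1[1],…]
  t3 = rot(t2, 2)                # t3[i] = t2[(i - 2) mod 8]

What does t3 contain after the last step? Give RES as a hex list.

RES = [0x4a, 0x83, 0x91, 0x61, 0xb6, 0xac, 0xb6, 0x83]

→ t0 |62|b1|b6|4a|ac|83|da|96|
→ t1 |61|ac|83|83|13|da|7a|96|
→ t2 |91|61|b6|ac|b6|83|4a|83|
→ t3 |4a|83|91|61|b6|ac|b6|83|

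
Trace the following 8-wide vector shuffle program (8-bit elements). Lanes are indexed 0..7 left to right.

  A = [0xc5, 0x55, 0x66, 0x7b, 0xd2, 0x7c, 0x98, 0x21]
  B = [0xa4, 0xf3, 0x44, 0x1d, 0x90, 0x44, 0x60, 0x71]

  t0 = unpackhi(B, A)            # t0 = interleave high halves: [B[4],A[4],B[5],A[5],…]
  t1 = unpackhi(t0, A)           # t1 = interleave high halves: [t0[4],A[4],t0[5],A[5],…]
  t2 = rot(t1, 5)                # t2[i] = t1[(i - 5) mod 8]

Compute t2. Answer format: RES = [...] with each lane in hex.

RES = [0x7c, 0x71, 0x98, 0x21, 0x21, 0x60, 0xd2, 0x98]

→ t0 |90|d2|44|7c|60|98|71|21|
→ t1 |60|d2|98|7c|71|98|21|21|
→ t2 |7c|71|98|21|21|60|d2|98|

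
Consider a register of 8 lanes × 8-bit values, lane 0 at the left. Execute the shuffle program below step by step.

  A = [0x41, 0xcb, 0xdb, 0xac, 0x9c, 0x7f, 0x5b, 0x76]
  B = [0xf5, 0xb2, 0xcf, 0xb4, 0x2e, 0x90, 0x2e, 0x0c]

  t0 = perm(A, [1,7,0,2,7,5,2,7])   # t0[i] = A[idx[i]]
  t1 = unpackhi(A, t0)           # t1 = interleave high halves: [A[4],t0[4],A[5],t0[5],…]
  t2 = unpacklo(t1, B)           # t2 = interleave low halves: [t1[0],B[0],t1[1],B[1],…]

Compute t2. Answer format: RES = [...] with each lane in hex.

→ t0 |cb|76|41|db|76|7f|db|76|
→ t1 |9c|76|7f|7f|5b|db|76|76|
→ t2 |9c|f5|76|b2|7f|cf|7f|b4|

RES = [ 0x9c  0xf5  0x76  0xb2  0x7f  0xcf  0x7f  0xb4 ]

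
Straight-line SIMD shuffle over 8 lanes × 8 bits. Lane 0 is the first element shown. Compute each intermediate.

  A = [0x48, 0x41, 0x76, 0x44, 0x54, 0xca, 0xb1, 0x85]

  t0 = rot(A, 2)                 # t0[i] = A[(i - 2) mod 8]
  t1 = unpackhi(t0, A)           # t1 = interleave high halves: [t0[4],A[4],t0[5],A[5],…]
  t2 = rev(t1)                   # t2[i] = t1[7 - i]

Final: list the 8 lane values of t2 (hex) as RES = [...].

→ t0 |b1|85|48|41|76|44|54|ca|
→ t1 |76|54|44|ca|54|b1|ca|85|
→ t2 |85|ca|b1|54|ca|44|54|76|

RES = [0x85, 0xca, 0xb1, 0x54, 0xca, 0x44, 0x54, 0x76]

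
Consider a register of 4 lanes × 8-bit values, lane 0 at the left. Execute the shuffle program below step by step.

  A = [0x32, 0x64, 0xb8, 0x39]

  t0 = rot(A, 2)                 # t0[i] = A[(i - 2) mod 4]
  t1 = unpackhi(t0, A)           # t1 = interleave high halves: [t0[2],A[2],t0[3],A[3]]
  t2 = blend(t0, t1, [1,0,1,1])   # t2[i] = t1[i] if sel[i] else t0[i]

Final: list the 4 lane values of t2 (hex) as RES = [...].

  t0: b8 39 32 64
  t1: 32 b8 64 39
  t2: 32 39 64 39

RES = [0x32, 0x39, 0x64, 0x39]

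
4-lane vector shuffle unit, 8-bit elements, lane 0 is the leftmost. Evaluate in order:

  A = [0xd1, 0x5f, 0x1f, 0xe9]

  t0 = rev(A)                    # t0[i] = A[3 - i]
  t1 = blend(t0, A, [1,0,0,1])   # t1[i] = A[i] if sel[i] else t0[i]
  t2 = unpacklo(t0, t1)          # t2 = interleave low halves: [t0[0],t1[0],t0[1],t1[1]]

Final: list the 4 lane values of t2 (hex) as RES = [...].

  t0: e9 1f 5f d1
  t1: d1 1f 5f e9
  t2: e9 d1 1f 1f

RES = [ 0xe9  0xd1  0x1f  0x1f ]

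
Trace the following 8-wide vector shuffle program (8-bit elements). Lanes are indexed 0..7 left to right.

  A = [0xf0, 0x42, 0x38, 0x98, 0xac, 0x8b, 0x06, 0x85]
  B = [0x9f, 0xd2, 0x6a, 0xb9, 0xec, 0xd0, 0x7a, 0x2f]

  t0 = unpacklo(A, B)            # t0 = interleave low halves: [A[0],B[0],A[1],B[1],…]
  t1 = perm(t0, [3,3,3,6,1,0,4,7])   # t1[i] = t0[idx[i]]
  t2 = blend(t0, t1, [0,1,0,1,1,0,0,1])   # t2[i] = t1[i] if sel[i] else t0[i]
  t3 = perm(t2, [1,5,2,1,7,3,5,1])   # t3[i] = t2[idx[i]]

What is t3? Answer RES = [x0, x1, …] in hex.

→ t0 |f0|9f|42|d2|38|6a|98|b9|
→ t1 |d2|d2|d2|98|9f|f0|38|b9|
→ t2 |f0|d2|42|98|9f|6a|98|b9|
→ t3 |d2|6a|42|d2|b9|98|6a|d2|

RES = [ 0xd2  0x6a  0x42  0xd2  0xb9  0x98  0x6a  0xd2 ]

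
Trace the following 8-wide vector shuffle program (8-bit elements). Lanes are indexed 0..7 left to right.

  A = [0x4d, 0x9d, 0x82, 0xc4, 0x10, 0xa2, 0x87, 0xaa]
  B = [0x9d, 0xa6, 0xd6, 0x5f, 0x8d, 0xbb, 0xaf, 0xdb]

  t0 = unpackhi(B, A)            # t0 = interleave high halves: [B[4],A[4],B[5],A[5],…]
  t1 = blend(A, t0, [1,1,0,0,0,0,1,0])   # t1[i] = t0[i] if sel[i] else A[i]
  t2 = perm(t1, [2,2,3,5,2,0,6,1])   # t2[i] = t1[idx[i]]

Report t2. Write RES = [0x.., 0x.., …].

RES = [0x82, 0x82, 0xc4, 0xa2, 0x82, 0x8d, 0xdb, 0x10]

  t0: 8d 10 bb a2 af 87 db aa
  t1: 8d 10 82 c4 10 a2 db aa
  t2: 82 82 c4 a2 82 8d db 10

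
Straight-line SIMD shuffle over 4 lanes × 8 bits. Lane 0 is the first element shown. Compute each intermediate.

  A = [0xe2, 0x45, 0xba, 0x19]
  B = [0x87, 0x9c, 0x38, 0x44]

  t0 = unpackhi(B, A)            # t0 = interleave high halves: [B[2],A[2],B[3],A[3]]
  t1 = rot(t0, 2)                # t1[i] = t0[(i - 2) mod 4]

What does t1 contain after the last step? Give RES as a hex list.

RES = [ 0x44  0x19  0x38  0xba ]

→ t0 |38|ba|44|19|
→ t1 |44|19|38|ba|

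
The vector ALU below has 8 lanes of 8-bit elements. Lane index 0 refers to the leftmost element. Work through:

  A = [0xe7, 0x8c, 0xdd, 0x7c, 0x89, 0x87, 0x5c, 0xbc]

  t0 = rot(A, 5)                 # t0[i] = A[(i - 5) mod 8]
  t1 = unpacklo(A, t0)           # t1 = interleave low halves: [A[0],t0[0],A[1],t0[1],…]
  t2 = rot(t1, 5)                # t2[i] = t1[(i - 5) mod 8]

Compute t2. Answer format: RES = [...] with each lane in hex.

RES = [ 0x89  0xdd  0x87  0x7c  0x5c  0xe7  0x7c  0x8c ]

t0 = [0x7c, 0x89, 0x87, 0x5c, 0xbc, 0xe7, 0x8c, 0xdd]
t1 = [0xe7, 0x7c, 0x8c, 0x89, 0xdd, 0x87, 0x7c, 0x5c]
t2 = [0x89, 0xdd, 0x87, 0x7c, 0x5c, 0xe7, 0x7c, 0x8c]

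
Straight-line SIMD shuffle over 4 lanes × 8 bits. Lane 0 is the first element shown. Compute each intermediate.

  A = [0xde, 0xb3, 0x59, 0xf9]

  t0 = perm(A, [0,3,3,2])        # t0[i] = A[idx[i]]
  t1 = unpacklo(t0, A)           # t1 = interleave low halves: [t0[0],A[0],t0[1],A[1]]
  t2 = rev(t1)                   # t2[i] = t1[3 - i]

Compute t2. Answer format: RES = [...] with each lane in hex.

RES = [ 0xb3  0xf9  0xde  0xde ]

→ t0 |de|f9|f9|59|
→ t1 |de|de|f9|b3|
→ t2 |b3|f9|de|de|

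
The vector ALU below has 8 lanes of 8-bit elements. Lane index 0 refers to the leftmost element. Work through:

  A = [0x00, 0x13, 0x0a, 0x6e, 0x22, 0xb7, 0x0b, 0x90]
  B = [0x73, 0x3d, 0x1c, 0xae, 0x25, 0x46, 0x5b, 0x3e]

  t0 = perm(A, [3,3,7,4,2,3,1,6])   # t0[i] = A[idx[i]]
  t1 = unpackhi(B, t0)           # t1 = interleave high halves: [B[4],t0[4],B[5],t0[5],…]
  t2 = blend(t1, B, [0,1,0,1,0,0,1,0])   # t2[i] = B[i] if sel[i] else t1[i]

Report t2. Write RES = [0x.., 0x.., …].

  t0: 6e 6e 90 22 0a 6e 13 0b
  t1: 25 0a 46 6e 5b 13 3e 0b
  t2: 25 3d 46 ae 5b 13 5b 0b

RES = [ 0x25  0x3d  0x46  0xae  0x5b  0x13  0x5b  0x0b ]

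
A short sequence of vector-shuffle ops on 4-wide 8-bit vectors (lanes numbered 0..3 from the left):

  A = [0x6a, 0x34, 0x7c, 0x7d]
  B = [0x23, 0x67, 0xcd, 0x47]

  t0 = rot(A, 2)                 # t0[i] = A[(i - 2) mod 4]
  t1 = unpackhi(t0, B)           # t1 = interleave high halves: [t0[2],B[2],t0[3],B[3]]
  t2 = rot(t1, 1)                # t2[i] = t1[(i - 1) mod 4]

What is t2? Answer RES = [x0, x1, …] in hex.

  t0: 7c 7d 6a 34
  t1: 6a cd 34 47
  t2: 47 6a cd 34

RES = [0x47, 0x6a, 0xcd, 0x34]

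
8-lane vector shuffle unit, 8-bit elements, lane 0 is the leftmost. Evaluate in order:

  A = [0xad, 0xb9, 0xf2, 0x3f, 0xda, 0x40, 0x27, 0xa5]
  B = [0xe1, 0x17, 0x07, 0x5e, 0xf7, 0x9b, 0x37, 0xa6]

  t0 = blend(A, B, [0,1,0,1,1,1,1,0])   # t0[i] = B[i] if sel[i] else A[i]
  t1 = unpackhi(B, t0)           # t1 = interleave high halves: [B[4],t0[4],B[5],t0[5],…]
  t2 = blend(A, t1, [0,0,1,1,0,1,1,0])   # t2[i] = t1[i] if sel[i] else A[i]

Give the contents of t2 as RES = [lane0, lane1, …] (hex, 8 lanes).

→ t0 |ad|17|f2|5e|f7|9b|37|a5|
→ t1 |f7|f7|9b|9b|37|37|a6|a5|
→ t2 |ad|b9|9b|9b|da|37|a6|a5|

RES = [0xad, 0xb9, 0x9b, 0x9b, 0xda, 0x37, 0xa6, 0xa5]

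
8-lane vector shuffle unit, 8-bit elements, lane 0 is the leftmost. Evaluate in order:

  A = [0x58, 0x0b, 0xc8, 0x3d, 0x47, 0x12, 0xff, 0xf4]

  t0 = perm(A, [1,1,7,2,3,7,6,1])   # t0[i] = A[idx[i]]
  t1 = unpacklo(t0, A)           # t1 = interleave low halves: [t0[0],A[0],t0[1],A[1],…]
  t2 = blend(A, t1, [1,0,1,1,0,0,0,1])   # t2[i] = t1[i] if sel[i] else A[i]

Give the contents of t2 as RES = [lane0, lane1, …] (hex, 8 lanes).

RES = [ 0x0b  0x0b  0x0b  0x0b  0x47  0x12  0xff  0x3d ]

t0 = [0x0b, 0x0b, 0xf4, 0xc8, 0x3d, 0xf4, 0xff, 0x0b]
t1 = [0x0b, 0x58, 0x0b, 0x0b, 0xf4, 0xc8, 0xc8, 0x3d]
t2 = [0x0b, 0x0b, 0x0b, 0x0b, 0x47, 0x12, 0xff, 0x3d]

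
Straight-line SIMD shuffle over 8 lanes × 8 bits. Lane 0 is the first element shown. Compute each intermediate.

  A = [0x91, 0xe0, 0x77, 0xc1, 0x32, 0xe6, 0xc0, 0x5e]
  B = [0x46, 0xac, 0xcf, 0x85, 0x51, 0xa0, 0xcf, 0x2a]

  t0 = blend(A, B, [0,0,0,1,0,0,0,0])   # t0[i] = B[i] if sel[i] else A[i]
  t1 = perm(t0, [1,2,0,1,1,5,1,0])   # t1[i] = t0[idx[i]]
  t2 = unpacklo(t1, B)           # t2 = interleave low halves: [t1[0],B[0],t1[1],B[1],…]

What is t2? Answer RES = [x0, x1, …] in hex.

  t0: 91 e0 77 85 32 e6 c0 5e
  t1: e0 77 91 e0 e0 e6 e0 91
  t2: e0 46 77 ac 91 cf e0 85

RES = [0xe0, 0x46, 0x77, 0xac, 0x91, 0xcf, 0xe0, 0x85]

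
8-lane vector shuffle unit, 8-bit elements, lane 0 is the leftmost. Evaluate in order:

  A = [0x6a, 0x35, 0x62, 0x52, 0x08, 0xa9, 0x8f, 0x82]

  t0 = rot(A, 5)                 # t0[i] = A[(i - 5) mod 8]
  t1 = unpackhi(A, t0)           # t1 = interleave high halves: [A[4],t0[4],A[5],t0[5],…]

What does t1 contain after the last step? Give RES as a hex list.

→ t0 |52|08|a9|8f|82|6a|35|62|
→ t1 |08|82|a9|6a|8f|35|82|62|

RES = [ 0x08  0x82  0xa9  0x6a  0x8f  0x35  0x82  0x62 ]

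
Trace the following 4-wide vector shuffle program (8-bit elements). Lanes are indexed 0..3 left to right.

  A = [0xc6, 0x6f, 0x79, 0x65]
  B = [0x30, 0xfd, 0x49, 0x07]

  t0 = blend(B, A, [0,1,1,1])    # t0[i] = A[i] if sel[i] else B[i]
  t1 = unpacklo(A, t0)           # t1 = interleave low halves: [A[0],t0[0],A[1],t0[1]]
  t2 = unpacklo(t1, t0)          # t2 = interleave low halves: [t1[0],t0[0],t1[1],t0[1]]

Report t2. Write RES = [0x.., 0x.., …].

→ t0 |30|6f|79|65|
→ t1 |c6|30|6f|6f|
→ t2 |c6|30|30|6f|

RES = [ 0xc6  0x30  0x30  0x6f ]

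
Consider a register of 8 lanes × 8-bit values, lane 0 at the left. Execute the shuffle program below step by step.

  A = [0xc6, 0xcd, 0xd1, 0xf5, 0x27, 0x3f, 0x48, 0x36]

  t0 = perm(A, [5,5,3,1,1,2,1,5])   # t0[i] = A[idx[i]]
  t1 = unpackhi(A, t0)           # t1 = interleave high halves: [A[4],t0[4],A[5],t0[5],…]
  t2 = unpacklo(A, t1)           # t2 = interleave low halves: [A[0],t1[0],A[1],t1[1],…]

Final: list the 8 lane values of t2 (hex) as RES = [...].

t0 = [0x3f, 0x3f, 0xf5, 0xcd, 0xcd, 0xd1, 0xcd, 0x3f]
t1 = [0x27, 0xcd, 0x3f, 0xd1, 0x48, 0xcd, 0x36, 0x3f]
t2 = [0xc6, 0x27, 0xcd, 0xcd, 0xd1, 0x3f, 0xf5, 0xd1]

RES = [ 0xc6  0x27  0xcd  0xcd  0xd1  0x3f  0xf5  0xd1 ]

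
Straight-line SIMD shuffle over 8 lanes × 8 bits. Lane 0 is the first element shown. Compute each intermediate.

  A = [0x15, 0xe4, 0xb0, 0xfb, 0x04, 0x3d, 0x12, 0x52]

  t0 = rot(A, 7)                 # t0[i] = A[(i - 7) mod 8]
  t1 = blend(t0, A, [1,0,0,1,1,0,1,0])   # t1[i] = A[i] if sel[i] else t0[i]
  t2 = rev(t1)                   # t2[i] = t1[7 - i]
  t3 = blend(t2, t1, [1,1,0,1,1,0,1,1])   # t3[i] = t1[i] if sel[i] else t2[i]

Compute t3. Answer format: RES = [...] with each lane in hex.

t0 = [0xe4, 0xb0, 0xfb, 0x04, 0x3d, 0x12, 0x52, 0x15]
t1 = [0x15, 0xb0, 0xfb, 0xfb, 0x04, 0x12, 0x12, 0x15]
t2 = [0x15, 0x12, 0x12, 0x04, 0xfb, 0xfb, 0xb0, 0x15]
t3 = [0x15, 0xb0, 0x12, 0xfb, 0x04, 0xfb, 0x12, 0x15]

RES = [0x15, 0xb0, 0x12, 0xfb, 0x04, 0xfb, 0x12, 0x15]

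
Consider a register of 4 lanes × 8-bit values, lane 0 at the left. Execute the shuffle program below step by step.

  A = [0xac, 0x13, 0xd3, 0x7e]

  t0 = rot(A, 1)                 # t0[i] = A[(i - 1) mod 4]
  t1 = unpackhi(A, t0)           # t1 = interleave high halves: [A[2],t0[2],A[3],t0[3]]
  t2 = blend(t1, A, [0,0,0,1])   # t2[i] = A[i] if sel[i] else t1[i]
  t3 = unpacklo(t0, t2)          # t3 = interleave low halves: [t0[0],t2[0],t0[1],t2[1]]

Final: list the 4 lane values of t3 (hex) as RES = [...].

→ t0 |7e|ac|13|d3|
→ t1 |d3|13|7e|d3|
→ t2 |d3|13|7e|7e|
→ t3 |7e|d3|ac|13|

RES = [ 0x7e  0xd3  0xac  0x13 ]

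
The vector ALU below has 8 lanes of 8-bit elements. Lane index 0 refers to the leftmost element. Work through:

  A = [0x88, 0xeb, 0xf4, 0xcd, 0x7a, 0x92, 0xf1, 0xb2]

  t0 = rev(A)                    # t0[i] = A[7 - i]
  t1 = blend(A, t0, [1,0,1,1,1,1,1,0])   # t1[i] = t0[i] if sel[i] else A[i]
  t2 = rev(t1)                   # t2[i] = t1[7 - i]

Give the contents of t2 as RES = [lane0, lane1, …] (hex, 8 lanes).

t0 = [0xb2, 0xf1, 0x92, 0x7a, 0xcd, 0xf4, 0xeb, 0x88]
t1 = [0xb2, 0xeb, 0x92, 0x7a, 0xcd, 0xf4, 0xeb, 0xb2]
t2 = [0xb2, 0xeb, 0xf4, 0xcd, 0x7a, 0x92, 0xeb, 0xb2]

RES = [0xb2, 0xeb, 0xf4, 0xcd, 0x7a, 0x92, 0xeb, 0xb2]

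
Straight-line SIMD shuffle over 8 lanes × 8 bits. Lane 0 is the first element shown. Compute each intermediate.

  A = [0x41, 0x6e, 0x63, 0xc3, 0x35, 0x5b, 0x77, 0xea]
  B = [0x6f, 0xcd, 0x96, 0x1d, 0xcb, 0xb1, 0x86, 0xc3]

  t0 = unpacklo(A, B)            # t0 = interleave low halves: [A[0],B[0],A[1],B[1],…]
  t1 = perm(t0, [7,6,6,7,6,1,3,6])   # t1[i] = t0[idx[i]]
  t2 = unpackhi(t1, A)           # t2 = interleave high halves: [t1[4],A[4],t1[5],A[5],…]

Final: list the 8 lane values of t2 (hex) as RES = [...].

t0 = [0x41, 0x6f, 0x6e, 0xcd, 0x63, 0x96, 0xc3, 0x1d]
t1 = [0x1d, 0xc3, 0xc3, 0x1d, 0xc3, 0x6f, 0xcd, 0xc3]
t2 = [0xc3, 0x35, 0x6f, 0x5b, 0xcd, 0x77, 0xc3, 0xea]

RES = [0xc3, 0x35, 0x6f, 0x5b, 0xcd, 0x77, 0xc3, 0xea]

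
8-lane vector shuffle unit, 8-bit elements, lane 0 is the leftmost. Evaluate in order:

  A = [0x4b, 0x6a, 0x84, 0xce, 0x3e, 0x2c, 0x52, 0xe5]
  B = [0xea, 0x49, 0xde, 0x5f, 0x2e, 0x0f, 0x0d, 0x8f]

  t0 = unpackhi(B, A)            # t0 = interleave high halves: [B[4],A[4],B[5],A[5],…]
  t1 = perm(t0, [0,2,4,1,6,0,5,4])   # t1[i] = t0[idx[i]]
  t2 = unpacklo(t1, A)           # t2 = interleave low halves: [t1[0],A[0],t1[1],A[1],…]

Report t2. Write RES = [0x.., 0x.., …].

t0 = [0x2e, 0x3e, 0x0f, 0x2c, 0x0d, 0x52, 0x8f, 0xe5]
t1 = [0x2e, 0x0f, 0x0d, 0x3e, 0x8f, 0x2e, 0x52, 0x0d]
t2 = [0x2e, 0x4b, 0x0f, 0x6a, 0x0d, 0x84, 0x3e, 0xce]

RES = [ 0x2e  0x4b  0x0f  0x6a  0x0d  0x84  0x3e  0xce ]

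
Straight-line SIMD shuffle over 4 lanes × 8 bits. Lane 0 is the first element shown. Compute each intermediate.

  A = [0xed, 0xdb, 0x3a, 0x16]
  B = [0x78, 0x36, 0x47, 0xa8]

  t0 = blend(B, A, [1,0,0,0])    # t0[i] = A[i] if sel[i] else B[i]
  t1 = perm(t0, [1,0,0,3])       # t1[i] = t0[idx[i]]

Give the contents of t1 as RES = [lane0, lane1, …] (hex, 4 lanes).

RES = [0x36, 0xed, 0xed, 0xa8]

→ t0 |ed|36|47|a8|
→ t1 |36|ed|ed|a8|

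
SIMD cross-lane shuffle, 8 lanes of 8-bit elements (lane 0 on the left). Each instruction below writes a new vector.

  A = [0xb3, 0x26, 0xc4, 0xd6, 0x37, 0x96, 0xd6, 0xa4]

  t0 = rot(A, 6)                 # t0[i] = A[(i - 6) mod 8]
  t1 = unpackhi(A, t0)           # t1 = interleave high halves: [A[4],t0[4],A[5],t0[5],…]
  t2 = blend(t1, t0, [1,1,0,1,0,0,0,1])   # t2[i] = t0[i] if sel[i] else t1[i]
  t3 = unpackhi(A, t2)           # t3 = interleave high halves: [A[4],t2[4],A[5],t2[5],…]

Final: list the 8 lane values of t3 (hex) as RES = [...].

t0 = [0xc4, 0xd6, 0x37, 0x96, 0xd6, 0xa4, 0xb3, 0x26]
t1 = [0x37, 0xd6, 0x96, 0xa4, 0xd6, 0xb3, 0xa4, 0x26]
t2 = [0xc4, 0xd6, 0x96, 0x96, 0xd6, 0xb3, 0xa4, 0x26]
t3 = [0x37, 0xd6, 0x96, 0xb3, 0xd6, 0xa4, 0xa4, 0x26]

RES = [ 0x37  0xd6  0x96  0xb3  0xd6  0xa4  0xa4  0x26 ]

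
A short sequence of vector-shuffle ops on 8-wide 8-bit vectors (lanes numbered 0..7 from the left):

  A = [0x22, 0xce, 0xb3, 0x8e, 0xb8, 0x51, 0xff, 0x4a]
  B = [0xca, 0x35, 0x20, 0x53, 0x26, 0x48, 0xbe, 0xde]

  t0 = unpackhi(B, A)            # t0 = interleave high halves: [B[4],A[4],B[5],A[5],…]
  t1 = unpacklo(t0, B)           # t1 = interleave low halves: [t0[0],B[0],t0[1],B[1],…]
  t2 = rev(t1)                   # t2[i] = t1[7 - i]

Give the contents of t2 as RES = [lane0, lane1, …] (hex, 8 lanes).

RES = [ 0x53  0x51  0x20  0x48  0x35  0xb8  0xca  0x26 ]

→ t0 |26|b8|48|51|be|ff|de|4a|
→ t1 |26|ca|b8|35|48|20|51|53|
→ t2 |53|51|20|48|35|b8|ca|26|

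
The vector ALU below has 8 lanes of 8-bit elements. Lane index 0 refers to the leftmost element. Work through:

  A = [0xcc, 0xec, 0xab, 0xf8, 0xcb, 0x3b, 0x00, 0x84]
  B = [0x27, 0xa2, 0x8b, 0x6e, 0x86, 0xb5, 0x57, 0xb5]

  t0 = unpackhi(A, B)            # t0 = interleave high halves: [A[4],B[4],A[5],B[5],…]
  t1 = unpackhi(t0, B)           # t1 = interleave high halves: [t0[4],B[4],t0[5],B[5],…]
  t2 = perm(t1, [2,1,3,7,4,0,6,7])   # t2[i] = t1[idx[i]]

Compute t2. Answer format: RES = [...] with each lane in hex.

RES = [ 0x57  0x86  0xb5  0xb5  0x84  0x00  0xb5  0xb5 ]

t0 = [0xcb, 0x86, 0x3b, 0xb5, 0x00, 0x57, 0x84, 0xb5]
t1 = [0x00, 0x86, 0x57, 0xb5, 0x84, 0x57, 0xb5, 0xb5]
t2 = [0x57, 0x86, 0xb5, 0xb5, 0x84, 0x00, 0xb5, 0xb5]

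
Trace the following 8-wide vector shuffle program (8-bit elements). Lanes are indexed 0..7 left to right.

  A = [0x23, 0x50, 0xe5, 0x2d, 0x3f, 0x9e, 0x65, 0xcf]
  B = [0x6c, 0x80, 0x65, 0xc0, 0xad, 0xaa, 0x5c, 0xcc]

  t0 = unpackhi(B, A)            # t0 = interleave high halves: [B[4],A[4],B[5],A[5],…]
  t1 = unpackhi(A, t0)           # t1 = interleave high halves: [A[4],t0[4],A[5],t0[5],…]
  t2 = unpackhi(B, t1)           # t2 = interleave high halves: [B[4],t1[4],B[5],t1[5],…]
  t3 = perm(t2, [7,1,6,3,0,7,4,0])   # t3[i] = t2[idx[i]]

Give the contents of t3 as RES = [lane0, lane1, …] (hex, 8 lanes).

RES = [ 0xcf  0x65  0xcc  0xcc  0xad  0xcf  0x5c  0xad ]

→ t0 |ad|3f|aa|9e|5c|65|cc|cf|
→ t1 |3f|5c|9e|65|65|cc|cf|cf|
→ t2 |ad|65|aa|cc|5c|cf|cc|cf|
→ t3 |cf|65|cc|cc|ad|cf|5c|ad|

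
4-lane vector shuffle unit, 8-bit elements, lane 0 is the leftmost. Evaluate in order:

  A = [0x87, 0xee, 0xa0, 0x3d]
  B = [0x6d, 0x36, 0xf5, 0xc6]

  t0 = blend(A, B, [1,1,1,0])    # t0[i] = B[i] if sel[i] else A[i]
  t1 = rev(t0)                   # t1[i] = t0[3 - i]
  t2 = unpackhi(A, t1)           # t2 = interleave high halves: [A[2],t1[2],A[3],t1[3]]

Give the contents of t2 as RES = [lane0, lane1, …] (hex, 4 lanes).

RES = [0xa0, 0x36, 0x3d, 0x6d]

t0 = [0x6d, 0x36, 0xf5, 0x3d]
t1 = [0x3d, 0xf5, 0x36, 0x6d]
t2 = [0xa0, 0x36, 0x3d, 0x6d]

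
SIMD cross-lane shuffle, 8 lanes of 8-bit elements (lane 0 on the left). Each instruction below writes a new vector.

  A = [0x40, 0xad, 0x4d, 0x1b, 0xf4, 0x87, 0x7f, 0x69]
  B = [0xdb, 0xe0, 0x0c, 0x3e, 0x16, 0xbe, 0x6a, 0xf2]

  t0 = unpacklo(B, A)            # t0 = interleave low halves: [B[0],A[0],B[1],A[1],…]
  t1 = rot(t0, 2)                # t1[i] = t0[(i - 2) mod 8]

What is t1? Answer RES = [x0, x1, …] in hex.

RES = [ 0x3e  0x1b  0xdb  0x40  0xe0  0xad  0x0c  0x4d ]

t0 = [0xdb, 0x40, 0xe0, 0xad, 0x0c, 0x4d, 0x3e, 0x1b]
t1 = [0x3e, 0x1b, 0xdb, 0x40, 0xe0, 0xad, 0x0c, 0x4d]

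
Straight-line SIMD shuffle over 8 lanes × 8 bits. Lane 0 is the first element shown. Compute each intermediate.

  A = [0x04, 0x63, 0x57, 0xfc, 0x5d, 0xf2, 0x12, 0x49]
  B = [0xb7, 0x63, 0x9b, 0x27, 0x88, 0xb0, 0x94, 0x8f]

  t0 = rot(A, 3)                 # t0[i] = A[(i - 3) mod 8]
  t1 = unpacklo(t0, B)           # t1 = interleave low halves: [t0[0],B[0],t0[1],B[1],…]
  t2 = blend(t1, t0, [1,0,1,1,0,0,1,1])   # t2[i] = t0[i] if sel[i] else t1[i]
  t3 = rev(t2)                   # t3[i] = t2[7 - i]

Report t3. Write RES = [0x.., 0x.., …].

t0 = [0xf2, 0x12, 0x49, 0x04, 0x63, 0x57, 0xfc, 0x5d]
t1 = [0xf2, 0xb7, 0x12, 0x63, 0x49, 0x9b, 0x04, 0x27]
t2 = [0xf2, 0xb7, 0x49, 0x04, 0x49, 0x9b, 0xfc, 0x5d]
t3 = [0x5d, 0xfc, 0x9b, 0x49, 0x04, 0x49, 0xb7, 0xf2]

RES = [0x5d, 0xfc, 0x9b, 0x49, 0x04, 0x49, 0xb7, 0xf2]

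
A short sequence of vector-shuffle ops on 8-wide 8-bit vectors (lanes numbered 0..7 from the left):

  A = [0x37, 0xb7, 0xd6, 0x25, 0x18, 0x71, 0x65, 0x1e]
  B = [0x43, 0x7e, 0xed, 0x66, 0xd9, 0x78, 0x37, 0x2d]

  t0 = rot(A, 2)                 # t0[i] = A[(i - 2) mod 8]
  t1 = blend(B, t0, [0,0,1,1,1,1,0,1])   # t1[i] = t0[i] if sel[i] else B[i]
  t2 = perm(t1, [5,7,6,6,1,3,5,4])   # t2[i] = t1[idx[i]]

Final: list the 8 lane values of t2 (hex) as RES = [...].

RES = [ 0x25  0x71  0x37  0x37  0x7e  0xb7  0x25  0xd6 ]

→ t0 |65|1e|37|b7|d6|25|18|71|
→ t1 |43|7e|37|b7|d6|25|37|71|
→ t2 |25|71|37|37|7e|b7|25|d6|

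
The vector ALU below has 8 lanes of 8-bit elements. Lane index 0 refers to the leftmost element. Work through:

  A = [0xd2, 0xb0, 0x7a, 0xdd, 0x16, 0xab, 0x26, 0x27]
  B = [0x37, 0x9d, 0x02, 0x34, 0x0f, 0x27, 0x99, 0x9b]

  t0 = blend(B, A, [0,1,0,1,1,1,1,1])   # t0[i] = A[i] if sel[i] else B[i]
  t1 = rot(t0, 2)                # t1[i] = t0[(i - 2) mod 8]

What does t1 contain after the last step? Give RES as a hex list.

→ t0 |37|b0|02|dd|16|ab|26|27|
→ t1 |26|27|37|b0|02|dd|16|ab|

RES = [ 0x26  0x27  0x37  0xb0  0x02  0xdd  0x16  0xab ]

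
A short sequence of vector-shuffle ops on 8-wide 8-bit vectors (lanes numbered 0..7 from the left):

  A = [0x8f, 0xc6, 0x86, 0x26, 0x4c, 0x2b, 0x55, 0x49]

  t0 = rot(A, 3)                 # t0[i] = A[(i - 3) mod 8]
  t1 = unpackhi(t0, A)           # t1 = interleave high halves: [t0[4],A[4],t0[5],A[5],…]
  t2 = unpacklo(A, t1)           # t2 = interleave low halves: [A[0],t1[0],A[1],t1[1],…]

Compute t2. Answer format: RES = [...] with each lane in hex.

→ t0 |2b|55|49|8f|c6|86|26|4c|
→ t1 |c6|4c|86|2b|26|55|4c|49|
→ t2 |8f|c6|c6|4c|86|86|26|2b|

RES = [ 0x8f  0xc6  0xc6  0x4c  0x86  0x86  0x26  0x2b ]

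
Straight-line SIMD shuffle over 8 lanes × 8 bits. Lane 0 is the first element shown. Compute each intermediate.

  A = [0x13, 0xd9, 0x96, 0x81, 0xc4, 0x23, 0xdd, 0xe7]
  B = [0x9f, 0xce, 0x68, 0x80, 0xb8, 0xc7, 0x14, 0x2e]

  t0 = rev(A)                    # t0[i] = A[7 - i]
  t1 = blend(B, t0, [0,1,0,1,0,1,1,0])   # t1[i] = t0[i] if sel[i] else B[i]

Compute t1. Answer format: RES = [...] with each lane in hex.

RES = [0x9f, 0xdd, 0x68, 0xc4, 0xb8, 0x96, 0xd9, 0x2e]

t0 = [0xe7, 0xdd, 0x23, 0xc4, 0x81, 0x96, 0xd9, 0x13]
t1 = [0x9f, 0xdd, 0x68, 0xc4, 0xb8, 0x96, 0xd9, 0x2e]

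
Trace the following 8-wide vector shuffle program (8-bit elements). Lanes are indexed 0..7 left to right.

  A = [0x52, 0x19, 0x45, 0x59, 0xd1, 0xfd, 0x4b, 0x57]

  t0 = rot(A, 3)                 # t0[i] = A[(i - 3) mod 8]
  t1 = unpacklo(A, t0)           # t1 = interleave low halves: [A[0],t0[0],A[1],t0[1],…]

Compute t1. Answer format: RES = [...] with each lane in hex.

t0 = [0xfd, 0x4b, 0x57, 0x52, 0x19, 0x45, 0x59, 0xd1]
t1 = [0x52, 0xfd, 0x19, 0x4b, 0x45, 0x57, 0x59, 0x52]

RES = [ 0x52  0xfd  0x19  0x4b  0x45  0x57  0x59  0x52 ]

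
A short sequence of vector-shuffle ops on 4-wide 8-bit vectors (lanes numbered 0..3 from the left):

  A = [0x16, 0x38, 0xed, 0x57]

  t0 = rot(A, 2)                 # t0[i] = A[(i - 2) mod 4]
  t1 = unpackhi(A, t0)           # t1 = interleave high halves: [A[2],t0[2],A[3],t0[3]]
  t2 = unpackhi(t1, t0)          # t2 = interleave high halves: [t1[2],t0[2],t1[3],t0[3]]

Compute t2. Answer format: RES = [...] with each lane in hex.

RES = [ 0x57  0x16  0x38  0x38 ]

→ t0 |ed|57|16|38|
→ t1 |ed|16|57|38|
→ t2 |57|16|38|38|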